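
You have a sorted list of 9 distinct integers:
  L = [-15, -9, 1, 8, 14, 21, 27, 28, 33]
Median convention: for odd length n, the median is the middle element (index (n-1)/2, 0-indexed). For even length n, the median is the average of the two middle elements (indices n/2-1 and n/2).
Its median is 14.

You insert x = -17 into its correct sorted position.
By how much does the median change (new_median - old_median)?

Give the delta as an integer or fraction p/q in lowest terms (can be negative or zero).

Old median = 14
After inserting x = -17: new sorted = [-17, -15, -9, 1, 8, 14, 21, 27, 28, 33]
New median = 11
Delta = 11 - 14 = -3

Answer: -3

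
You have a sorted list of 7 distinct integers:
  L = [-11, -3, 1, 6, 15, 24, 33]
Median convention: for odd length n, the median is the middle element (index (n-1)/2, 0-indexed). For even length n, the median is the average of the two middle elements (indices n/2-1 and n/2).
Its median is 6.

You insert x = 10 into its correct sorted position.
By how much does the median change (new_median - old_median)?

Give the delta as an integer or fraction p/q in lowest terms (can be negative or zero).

Answer: 2

Derivation:
Old median = 6
After inserting x = 10: new sorted = [-11, -3, 1, 6, 10, 15, 24, 33]
New median = 8
Delta = 8 - 6 = 2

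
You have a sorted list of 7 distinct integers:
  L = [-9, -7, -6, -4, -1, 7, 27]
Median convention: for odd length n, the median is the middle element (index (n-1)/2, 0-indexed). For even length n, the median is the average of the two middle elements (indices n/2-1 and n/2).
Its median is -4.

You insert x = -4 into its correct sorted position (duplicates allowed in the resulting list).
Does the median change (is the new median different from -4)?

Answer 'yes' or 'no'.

Answer: no

Derivation:
Old median = -4
Insert x = -4
New median = -4
Changed? no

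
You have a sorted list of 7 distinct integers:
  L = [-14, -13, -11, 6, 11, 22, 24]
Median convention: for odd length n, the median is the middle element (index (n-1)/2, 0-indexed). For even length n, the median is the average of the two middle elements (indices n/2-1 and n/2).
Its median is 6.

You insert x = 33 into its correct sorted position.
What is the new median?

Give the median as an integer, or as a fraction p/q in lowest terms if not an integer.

Answer: 17/2

Derivation:
Old list (sorted, length 7): [-14, -13, -11, 6, 11, 22, 24]
Old median = 6
Insert x = 33
Old length odd (7). Middle was index 3 = 6.
New length even (8). New median = avg of two middle elements.
x = 33: 7 elements are < x, 0 elements are > x.
New sorted list: [-14, -13, -11, 6, 11, 22, 24, 33]
New median = 17/2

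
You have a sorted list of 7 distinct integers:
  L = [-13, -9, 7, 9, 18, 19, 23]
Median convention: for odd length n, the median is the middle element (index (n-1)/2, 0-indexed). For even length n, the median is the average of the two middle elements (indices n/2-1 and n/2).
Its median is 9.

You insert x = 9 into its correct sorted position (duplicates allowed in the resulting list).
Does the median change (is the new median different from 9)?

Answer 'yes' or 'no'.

Answer: no

Derivation:
Old median = 9
Insert x = 9
New median = 9
Changed? no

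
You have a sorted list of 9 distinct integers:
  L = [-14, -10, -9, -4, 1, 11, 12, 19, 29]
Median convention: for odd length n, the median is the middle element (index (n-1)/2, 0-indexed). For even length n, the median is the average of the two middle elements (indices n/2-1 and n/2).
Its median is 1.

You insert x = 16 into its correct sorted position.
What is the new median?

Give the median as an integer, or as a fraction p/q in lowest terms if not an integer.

Answer: 6

Derivation:
Old list (sorted, length 9): [-14, -10, -9, -4, 1, 11, 12, 19, 29]
Old median = 1
Insert x = 16
Old length odd (9). Middle was index 4 = 1.
New length even (10). New median = avg of two middle elements.
x = 16: 7 elements are < x, 2 elements are > x.
New sorted list: [-14, -10, -9, -4, 1, 11, 12, 16, 19, 29]
New median = 6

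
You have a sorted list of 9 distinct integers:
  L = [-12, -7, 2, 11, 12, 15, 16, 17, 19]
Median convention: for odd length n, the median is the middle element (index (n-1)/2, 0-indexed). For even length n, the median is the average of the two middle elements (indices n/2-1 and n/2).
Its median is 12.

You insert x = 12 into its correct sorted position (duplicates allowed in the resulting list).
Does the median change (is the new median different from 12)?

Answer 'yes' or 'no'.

Answer: no

Derivation:
Old median = 12
Insert x = 12
New median = 12
Changed? no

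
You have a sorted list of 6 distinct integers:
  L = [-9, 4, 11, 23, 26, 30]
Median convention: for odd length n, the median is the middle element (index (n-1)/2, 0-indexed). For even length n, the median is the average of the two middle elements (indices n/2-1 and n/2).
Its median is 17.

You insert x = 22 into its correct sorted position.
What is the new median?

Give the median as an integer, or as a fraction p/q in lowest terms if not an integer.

Old list (sorted, length 6): [-9, 4, 11, 23, 26, 30]
Old median = 17
Insert x = 22
Old length even (6). Middle pair: indices 2,3 = 11,23.
New length odd (7). New median = single middle element.
x = 22: 3 elements are < x, 3 elements are > x.
New sorted list: [-9, 4, 11, 22, 23, 26, 30]
New median = 22

Answer: 22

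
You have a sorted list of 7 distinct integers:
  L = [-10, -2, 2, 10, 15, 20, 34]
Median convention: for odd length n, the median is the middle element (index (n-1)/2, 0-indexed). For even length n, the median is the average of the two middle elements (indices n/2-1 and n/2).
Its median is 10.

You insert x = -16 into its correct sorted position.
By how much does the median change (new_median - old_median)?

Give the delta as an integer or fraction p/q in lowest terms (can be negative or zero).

Old median = 10
After inserting x = -16: new sorted = [-16, -10, -2, 2, 10, 15, 20, 34]
New median = 6
Delta = 6 - 10 = -4

Answer: -4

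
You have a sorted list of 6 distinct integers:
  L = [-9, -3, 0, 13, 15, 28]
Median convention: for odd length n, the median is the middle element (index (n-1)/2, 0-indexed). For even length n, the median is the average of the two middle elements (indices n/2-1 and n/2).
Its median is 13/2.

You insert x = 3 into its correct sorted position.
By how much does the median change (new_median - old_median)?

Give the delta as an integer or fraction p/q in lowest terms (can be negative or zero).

Answer: -7/2

Derivation:
Old median = 13/2
After inserting x = 3: new sorted = [-9, -3, 0, 3, 13, 15, 28]
New median = 3
Delta = 3 - 13/2 = -7/2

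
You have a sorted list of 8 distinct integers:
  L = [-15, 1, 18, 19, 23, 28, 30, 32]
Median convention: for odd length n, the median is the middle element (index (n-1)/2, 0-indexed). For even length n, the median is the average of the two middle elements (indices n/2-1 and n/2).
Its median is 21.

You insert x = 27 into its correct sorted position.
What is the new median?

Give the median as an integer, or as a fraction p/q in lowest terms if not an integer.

Answer: 23

Derivation:
Old list (sorted, length 8): [-15, 1, 18, 19, 23, 28, 30, 32]
Old median = 21
Insert x = 27
Old length even (8). Middle pair: indices 3,4 = 19,23.
New length odd (9). New median = single middle element.
x = 27: 5 elements are < x, 3 elements are > x.
New sorted list: [-15, 1, 18, 19, 23, 27, 28, 30, 32]
New median = 23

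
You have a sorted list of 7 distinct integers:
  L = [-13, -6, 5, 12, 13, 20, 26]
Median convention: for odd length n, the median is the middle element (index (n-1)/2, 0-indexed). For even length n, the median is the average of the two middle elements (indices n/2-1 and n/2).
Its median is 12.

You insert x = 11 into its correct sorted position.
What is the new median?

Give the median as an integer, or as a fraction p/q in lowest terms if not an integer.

Answer: 23/2

Derivation:
Old list (sorted, length 7): [-13, -6, 5, 12, 13, 20, 26]
Old median = 12
Insert x = 11
Old length odd (7). Middle was index 3 = 12.
New length even (8). New median = avg of two middle elements.
x = 11: 3 elements are < x, 4 elements are > x.
New sorted list: [-13, -6, 5, 11, 12, 13, 20, 26]
New median = 23/2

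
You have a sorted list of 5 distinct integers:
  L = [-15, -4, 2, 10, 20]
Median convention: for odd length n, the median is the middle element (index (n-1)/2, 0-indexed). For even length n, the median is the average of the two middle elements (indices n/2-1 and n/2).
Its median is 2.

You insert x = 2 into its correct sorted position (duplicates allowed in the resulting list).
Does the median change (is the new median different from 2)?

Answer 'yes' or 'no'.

Old median = 2
Insert x = 2
New median = 2
Changed? no

Answer: no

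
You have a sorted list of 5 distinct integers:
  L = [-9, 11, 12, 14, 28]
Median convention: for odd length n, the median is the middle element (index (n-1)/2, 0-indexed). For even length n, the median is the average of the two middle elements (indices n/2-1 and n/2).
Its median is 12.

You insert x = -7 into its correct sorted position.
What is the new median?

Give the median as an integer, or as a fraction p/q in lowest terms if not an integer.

Old list (sorted, length 5): [-9, 11, 12, 14, 28]
Old median = 12
Insert x = -7
Old length odd (5). Middle was index 2 = 12.
New length even (6). New median = avg of two middle elements.
x = -7: 1 elements are < x, 4 elements are > x.
New sorted list: [-9, -7, 11, 12, 14, 28]
New median = 23/2

Answer: 23/2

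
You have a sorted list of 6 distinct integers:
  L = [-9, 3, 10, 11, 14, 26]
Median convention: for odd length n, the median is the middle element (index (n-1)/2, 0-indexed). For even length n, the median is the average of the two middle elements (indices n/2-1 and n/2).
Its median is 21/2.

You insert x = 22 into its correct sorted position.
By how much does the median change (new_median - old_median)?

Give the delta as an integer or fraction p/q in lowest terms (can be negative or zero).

Old median = 21/2
After inserting x = 22: new sorted = [-9, 3, 10, 11, 14, 22, 26]
New median = 11
Delta = 11 - 21/2 = 1/2

Answer: 1/2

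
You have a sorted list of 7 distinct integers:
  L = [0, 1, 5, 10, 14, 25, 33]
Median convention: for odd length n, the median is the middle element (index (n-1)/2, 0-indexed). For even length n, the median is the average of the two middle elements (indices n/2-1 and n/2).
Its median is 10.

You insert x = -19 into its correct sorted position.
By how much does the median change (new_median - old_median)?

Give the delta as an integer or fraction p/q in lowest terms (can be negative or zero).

Answer: -5/2

Derivation:
Old median = 10
After inserting x = -19: new sorted = [-19, 0, 1, 5, 10, 14, 25, 33]
New median = 15/2
Delta = 15/2 - 10 = -5/2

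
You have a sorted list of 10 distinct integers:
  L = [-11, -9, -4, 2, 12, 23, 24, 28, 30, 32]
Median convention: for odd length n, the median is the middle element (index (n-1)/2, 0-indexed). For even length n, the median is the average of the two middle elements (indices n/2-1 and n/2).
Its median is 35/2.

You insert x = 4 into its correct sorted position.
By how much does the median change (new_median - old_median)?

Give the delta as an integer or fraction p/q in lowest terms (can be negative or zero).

Answer: -11/2

Derivation:
Old median = 35/2
After inserting x = 4: new sorted = [-11, -9, -4, 2, 4, 12, 23, 24, 28, 30, 32]
New median = 12
Delta = 12 - 35/2 = -11/2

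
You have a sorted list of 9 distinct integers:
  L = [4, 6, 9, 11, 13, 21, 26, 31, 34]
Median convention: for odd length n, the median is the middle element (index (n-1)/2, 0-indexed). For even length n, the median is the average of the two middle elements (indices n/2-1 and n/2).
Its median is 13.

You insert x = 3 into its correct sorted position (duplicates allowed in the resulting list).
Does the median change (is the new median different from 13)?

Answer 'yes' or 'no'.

Old median = 13
Insert x = 3
New median = 12
Changed? yes

Answer: yes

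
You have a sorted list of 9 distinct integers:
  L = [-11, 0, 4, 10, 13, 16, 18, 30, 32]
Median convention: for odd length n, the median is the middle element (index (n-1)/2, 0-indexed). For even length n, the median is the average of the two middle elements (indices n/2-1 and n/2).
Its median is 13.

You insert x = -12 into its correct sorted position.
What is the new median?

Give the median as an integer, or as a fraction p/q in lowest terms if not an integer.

Old list (sorted, length 9): [-11, 0, 4, 10, 13, 16, 18, 30, 32]
Old median = 13
Insert x = -12
Old length odd (9). Middle was index 4 = 13.
New length even (10). New median = avg of two middle elements.
x = -12: 0 elements are < x, 9 elements are > x.
New sorted list: [-12, -11, 0, 4, 10, 13, 16, 18, 30, 32]
New median = 23/2

Answer: 23/2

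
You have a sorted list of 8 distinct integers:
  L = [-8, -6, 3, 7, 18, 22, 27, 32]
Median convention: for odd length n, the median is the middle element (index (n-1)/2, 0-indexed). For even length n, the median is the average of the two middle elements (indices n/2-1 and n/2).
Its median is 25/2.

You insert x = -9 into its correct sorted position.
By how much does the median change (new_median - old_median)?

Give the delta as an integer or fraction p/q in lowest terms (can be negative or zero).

Old median = 25/2
After inserting x = -9: new sorted = [-9, -8, -6, 3, 7, 18, 22, 27, 32]
New median = 7
Delta = 7 - 25/2 = -11/2

Answer: -11/2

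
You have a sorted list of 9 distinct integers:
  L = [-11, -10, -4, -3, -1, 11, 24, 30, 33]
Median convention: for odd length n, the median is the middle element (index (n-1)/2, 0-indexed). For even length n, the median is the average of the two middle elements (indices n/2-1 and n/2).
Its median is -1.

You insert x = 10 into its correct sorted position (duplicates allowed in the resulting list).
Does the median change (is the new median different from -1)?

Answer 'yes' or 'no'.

Answer: yes

Derivation:
Old median = -1
Insert x = 10
New median = 9/2
Changed? yes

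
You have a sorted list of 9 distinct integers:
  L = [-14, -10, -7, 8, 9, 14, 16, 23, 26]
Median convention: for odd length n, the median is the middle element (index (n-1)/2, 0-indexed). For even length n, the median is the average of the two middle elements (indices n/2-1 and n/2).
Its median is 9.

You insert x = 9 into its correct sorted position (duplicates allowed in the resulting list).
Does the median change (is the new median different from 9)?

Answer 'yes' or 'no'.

Old median = 9
Insert x = 9
New median = 9
Changed? no

Answer: no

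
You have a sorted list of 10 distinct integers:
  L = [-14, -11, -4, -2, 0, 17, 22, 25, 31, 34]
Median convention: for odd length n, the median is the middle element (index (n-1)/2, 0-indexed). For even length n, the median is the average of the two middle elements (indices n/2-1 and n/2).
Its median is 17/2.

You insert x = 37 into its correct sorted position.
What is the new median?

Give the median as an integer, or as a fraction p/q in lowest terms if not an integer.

Old list (sorted, length 10): [-14, -11, -4, -2, 0, 17, 22, 25, 31, 34]
Old median = 17/2
Insert x = 37
Old length even (10). Middle pair: indices 4,5 = 0,17.
New length odd (11). New median = single middle element.
x = 37: 10 elements are < x, 0 elements are > x.
New sorted list: [-14, -11, -4, -2, 0, 17, 22, 25, 31, 34, 37]
New median = 17

Answer: 17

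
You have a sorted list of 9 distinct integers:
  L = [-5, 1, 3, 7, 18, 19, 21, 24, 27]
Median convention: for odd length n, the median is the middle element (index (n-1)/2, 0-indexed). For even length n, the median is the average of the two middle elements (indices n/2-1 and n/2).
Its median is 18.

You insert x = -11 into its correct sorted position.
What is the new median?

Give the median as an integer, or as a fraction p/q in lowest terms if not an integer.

Answer: 25/2

Derivation:
Old list (sorted, length 9): [-5, 1, 3, 7, 18, 19, 21, 24, 27]
Old median = 18
Insert x = -11
Old length odd (9). Middle was index 4 = 18.
New length even (10). New median = avg of two middle elements.
x = -11: 0 elements are < x, 9 elements are > x.
New sorted list: [-11, -5, 1, 3, 7, 18, 19, 21, 24, 27]
New median = 25/2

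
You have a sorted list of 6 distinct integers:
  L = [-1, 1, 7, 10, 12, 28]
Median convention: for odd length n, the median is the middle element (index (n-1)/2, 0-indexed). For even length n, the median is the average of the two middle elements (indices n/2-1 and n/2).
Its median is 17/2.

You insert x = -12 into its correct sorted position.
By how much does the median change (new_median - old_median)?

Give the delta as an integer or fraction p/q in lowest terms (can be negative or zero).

Answer: -3/2

Derivation:
Old median = 17/2
After inserting x = -12: new sorted = [-12, -1, 1, 7, 10, 12, 28]
New median = 7
Delta = 7 - 17/2 = -3/2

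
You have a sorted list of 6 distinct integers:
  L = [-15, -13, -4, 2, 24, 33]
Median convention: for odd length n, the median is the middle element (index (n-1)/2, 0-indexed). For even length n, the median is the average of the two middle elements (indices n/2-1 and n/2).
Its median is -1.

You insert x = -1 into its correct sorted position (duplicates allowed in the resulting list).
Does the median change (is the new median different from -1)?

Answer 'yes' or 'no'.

Old median = -1
Insert x = -1
New median = -1
Changed? no

Answer: no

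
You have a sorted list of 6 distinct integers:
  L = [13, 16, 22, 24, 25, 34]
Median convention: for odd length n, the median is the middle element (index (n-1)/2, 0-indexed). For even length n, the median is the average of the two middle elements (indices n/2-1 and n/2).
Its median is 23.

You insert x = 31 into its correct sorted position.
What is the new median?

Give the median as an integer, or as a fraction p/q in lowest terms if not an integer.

Old list (sorted, length 6): [13, 16, 22, 24, 25, 34]
Old median = 23
Insert x = 31
Old length even (6). Middle pair: indices 2,3 = 22,24.
New length odd (7). New median = single middle element.
x = 31: 5 elements are < x, 1 elements are > x.
New sorted list: [13, 16, 22, 24, 25, 31, 34]
New median = 24

Answer: 24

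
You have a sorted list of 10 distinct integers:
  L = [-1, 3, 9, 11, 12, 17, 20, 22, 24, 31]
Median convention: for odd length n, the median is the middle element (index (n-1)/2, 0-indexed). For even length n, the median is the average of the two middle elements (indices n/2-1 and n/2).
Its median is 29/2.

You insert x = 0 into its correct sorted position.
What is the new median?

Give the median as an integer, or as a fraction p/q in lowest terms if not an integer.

Old list (sorted, length 10): [-1, 3, 9, 11, 12, 17, 20, 22, 24, 31]
Old median = 29/2
Insert x = 0
Old length even (10). Middle pair: indices 4,5 = 12,17.
New length odd (11). New median = single middle element.
x = 0: 1 elements are < x, 9 elements are > x.
New sorted list: [-1, 0, 3, 9, 11, 12, 17, 20, 22, 24, 31]
New median = 12

Answer: 12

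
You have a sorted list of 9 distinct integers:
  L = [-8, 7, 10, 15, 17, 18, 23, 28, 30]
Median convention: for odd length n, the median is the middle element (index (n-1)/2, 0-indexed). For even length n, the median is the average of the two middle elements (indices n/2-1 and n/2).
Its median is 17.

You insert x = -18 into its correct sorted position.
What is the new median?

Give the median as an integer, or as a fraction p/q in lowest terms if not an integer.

Answer: 16

Derivation:
Old list (sorted, length 9): [-8, 7, 10, 15, 17, 18, 23, 28, 30]
Old median = 17
Insert x = -18
Old length odd (9). Middle was index 4 = 17.
New length even (10). New median = avg of two middle elements.
x = -18: 0 elements are < x, 9 elements are > x.
New sorted list: [-18, -8, 7, 10, 15, 17, 18, 23, 28, 30]
New median = 16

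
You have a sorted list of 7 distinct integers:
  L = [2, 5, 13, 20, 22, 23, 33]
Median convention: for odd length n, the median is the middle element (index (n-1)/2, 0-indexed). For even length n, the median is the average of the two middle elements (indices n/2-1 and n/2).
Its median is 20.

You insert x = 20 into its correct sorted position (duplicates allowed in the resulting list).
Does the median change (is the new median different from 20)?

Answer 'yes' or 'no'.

Old median = 20
Insert x = 20
New median = 20
Changed? no

Answer: no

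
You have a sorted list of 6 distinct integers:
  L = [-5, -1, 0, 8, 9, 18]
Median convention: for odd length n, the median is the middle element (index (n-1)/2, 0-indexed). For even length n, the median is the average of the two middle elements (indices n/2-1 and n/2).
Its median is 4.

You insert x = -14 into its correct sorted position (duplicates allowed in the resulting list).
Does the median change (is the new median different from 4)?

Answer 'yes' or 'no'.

Answer: yes

Derivation:
Old median = 4
Insert x = -14
New median = 0
Changed? yes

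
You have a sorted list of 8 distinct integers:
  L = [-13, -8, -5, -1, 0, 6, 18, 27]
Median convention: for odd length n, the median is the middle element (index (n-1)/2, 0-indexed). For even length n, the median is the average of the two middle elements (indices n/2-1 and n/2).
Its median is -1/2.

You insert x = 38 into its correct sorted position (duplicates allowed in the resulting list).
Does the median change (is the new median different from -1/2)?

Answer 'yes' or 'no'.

Old median = -1/2
Insert x = 38
New median = 0
Changed? yes

Answer: yes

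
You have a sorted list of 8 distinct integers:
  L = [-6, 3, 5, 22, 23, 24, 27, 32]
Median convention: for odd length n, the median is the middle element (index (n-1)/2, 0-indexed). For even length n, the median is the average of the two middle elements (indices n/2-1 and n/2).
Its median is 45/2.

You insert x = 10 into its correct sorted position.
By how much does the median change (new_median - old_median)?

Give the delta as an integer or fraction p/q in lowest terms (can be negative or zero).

Old median = 45/2
After inserting x = 10: new sorted = [-6, 3, 5, 10, 22, 23, 24, 27, 32]
New median = 22
Delta = 22 - 45/2 = -1/2

Answer: -1/2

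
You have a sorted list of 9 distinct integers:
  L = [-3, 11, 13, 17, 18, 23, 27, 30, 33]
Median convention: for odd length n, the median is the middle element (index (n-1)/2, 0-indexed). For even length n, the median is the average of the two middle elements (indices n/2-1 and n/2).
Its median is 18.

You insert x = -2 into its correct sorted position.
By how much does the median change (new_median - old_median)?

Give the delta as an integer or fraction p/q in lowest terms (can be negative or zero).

Answer: -1/2

Derivation:
Old median = 18
After inserting x = -2: new sorted = [-3, -2, 11, 13, 17, 18, 23, 27, 30, 33]
New median = 35/2
Delta = 35/2 - 18 = -1/2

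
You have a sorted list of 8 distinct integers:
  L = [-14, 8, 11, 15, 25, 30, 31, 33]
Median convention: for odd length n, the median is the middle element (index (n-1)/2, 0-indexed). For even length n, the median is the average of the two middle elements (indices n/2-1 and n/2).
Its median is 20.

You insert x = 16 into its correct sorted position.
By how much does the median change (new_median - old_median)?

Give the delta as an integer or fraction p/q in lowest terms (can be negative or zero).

Answer: -4

Derivation:
Old median = 20
After inserting x = 16: new sorted = [-14, 8, 11, 15, 16, 25, 30, 31, 33]
New median = 16
Delta = 16 - 20 = -4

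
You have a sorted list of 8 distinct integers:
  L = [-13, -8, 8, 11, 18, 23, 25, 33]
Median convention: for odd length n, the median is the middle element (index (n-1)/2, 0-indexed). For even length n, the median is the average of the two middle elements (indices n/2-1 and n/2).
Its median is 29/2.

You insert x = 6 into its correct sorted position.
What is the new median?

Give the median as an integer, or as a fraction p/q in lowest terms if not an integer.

Answer: 11

Derivation:
Old list (sorted, length 8): [-13, -8, 8, 11, 18, 23, 25, 33]
Old median = 29/2
Insert x = 6
Old length even (8). Middle pair: indices 3,4 = 11,18.
New length odd (9). New median = single middle element.
x = 6: 2 elements are < x, 6 elements are > x.
New sorted list: [-13, -8, 6, 8, 11, 18, 23, 25, 33]
New median = 11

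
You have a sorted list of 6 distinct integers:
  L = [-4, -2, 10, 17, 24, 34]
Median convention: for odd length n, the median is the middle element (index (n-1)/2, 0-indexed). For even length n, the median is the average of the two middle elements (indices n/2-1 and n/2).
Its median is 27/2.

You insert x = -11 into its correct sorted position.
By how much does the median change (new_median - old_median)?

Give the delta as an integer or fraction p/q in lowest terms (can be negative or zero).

Old median = 27/2
After inserting x = -11: new sorted = [-11, -4, -2, 10, 17, 24, 34]
New median = 10
Delta = 10 - 27/2 = -7/2

Answer: -7/2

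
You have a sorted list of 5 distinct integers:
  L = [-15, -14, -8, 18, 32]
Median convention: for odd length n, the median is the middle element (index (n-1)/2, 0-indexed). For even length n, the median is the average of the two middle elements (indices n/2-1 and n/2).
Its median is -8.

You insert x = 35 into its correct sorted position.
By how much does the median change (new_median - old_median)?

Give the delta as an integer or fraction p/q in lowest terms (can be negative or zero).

Answer: 13

Derivation:
Old median = -8
After inserting x = 35: new sorted = [-15, -14, -8, 18, 32, 35]
New median = 5
Delta = 5 - -8 = 13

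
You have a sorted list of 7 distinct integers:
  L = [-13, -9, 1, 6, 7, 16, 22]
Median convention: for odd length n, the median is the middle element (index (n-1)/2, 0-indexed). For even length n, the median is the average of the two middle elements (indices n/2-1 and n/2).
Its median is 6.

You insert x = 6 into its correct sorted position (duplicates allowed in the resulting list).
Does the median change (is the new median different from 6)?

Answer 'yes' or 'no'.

Answer: no

Derivation:
Old median = 6
Insert x = 6
New median = 6
Changed? no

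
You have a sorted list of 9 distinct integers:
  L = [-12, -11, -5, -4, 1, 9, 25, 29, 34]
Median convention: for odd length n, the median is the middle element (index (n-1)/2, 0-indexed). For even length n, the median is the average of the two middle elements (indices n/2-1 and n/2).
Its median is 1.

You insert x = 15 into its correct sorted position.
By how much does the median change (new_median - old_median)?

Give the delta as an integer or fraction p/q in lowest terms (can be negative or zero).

Answer: 4

Derivation:
Old median = 1
After inserting x = 15: new sorted = [-12, -11, -5, -4, 1, 9, 15, 25, 29, 34]
New median = 5
Delta = 5 - 1 = 4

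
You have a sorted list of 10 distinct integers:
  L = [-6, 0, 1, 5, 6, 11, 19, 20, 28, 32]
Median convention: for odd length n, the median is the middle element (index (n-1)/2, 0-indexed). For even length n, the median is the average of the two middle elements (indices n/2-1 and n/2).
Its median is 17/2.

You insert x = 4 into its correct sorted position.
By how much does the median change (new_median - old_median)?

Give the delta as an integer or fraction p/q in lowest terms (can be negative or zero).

Old median = 17/2
After inserting x = 4: new sorted = [-6, 0, 1, 4, 5, 6, 11, 19, 20, 28, 32]
New median = 6
Delta = 6 - 17/2 = -5/2

Answer: -5/2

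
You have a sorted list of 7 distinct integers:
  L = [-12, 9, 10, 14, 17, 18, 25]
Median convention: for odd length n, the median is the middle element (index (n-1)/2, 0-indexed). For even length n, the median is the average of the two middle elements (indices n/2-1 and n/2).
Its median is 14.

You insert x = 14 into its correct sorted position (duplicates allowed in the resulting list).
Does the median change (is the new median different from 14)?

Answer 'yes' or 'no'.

Answer: no

Derivation:
Old median = 14
Insert x = 14
New median = 14
Changed? no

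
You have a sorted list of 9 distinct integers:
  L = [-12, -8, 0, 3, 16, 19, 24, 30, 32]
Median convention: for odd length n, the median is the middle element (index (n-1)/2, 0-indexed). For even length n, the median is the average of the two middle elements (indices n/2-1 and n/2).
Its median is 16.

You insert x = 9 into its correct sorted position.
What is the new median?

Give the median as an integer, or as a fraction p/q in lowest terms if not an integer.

Answer: 25/2

Derivation:
Old list (sorted, length 9): [-12, -8, 0, 3, 16, 19, 24, 30, 32]
Old median = 16
Insert x = 9
Old length odd (9). Middle was index 4 = 16.
New length even (10). New median = avg of two middle elements.
x = 9: 4 elements are < x, 5 elements are > x.
New sorted list: [-12, -8, 0, 3, 9, 16, 19, 24, 30, 32]
New median = 25/2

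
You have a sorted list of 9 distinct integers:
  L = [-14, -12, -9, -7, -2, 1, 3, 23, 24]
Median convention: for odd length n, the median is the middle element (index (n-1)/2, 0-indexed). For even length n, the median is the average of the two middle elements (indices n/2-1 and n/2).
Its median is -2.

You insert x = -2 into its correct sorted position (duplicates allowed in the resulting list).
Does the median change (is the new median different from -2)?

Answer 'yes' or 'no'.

Answer: no

Derivation:
Old median = -2
Insert x = -2
New median = -2
Changed? no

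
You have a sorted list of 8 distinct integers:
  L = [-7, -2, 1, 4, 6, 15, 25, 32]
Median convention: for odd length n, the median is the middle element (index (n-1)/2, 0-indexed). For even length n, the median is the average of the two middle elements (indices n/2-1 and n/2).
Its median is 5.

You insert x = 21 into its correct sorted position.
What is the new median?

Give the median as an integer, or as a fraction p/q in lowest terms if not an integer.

Old list (sorted, length 8): [-7, -2, 1, 4, 6, 15, 25, 32]
Old median = 5
Insert x = 21
Old length even (8). Middle pair: indices 3,4 = 4,6.
New length odd (9). New median = single middle element.
x = 21: 6 elements are < x, 2 elements are > x.
New sorted list: [-7, -2, 1, 4, 6, 15, 21, 25, 32]
New median = 6

Answer: 6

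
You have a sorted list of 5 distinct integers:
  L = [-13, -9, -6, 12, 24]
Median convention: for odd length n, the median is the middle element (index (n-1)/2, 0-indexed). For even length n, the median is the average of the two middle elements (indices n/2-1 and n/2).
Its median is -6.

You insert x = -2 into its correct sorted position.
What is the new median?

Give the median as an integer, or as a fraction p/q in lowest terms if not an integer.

Old list (sorted, length 5): [-13, -9, -6, 12, 24]
Old median = -6
Insert x = -2
Old length odd (5). Middle was index 2 = -6.
New length even (6). New median = avg of two middle elements.
x = -2: 3 elements are < x, 2 elements are > x.
New sorted list: [-13, -9, -6, -2, 12, 24]
New median = -4

Answer: -4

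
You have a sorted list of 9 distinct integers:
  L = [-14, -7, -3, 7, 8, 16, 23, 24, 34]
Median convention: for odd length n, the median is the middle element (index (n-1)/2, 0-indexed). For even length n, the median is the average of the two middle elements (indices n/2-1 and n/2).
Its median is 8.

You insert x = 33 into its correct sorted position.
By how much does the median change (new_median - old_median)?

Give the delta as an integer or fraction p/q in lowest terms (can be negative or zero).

Answer: 4

Derivation:
Old median = 8
After inserting x = 33: new sorted = [-14, -7, -3, 7, 8, 16, 23, 24, 33, 34]
New median = 12
Delta = 12 - 8 = 4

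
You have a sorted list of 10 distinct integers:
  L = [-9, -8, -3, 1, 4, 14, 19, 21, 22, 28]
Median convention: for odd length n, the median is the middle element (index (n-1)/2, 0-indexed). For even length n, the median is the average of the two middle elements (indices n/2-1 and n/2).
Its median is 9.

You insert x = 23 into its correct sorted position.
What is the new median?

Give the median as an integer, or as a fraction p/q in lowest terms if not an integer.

Answer: 14

Derivation:
Old list (sorted, length 10): [-9, -8, -3, 1, 4, 14, 19, 21, 22, 28]
Old median = 9
Insert x = 23
Old length even (10). Middle pair: indices 4,5 = 4,14.
New length odd (11). New median = single middle element.
x = 23: 9 elements are < x, 1 elements are > x.
New sorted list: [-9, -8, -3, 1, 4, 14, 19, 21, 22, 23, 28]
New median = 14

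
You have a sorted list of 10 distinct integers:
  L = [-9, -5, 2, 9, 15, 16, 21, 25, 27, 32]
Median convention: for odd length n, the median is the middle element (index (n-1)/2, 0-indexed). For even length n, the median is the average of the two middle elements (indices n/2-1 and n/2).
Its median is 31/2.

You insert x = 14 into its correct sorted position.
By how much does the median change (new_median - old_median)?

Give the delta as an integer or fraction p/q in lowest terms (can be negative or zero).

Old median = 31/2
After inserting x = 14: new sorted = [-9, -5, 2, 9, 14, 15, 16, 21, 25, 27, 32]
New median = 15
Delta = 15 - 31/2 = -1/2

Answer: -1/2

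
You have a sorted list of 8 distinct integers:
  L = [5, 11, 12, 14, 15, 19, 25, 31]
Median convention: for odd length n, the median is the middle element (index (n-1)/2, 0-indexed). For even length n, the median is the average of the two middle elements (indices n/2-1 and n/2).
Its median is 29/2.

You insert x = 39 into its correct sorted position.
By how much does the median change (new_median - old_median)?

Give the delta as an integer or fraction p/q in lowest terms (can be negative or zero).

Answer: 1/2

Derivation:
Old median = 29/2
After inserting x = 39: new sorted = [5, 11, 12, 14, 15, 19, 25, 31, 39]
New median = 15
Delta = 15 - 29/2 = 1/2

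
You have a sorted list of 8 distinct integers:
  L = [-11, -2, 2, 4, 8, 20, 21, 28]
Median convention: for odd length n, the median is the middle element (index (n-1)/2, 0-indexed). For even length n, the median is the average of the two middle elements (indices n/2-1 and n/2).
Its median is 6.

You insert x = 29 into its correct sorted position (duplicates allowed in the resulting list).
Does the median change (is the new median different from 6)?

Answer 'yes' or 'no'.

Old median = 6
Insert x = 29
New median = 8
Changed? yes

Answer: yes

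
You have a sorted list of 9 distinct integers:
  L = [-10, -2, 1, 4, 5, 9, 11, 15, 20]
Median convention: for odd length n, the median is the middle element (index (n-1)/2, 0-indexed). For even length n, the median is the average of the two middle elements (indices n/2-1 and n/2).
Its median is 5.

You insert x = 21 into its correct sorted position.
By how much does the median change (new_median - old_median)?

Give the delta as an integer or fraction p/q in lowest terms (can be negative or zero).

Answer: 2

Derivation:
Old median = 5
After inserting x = 21: new sorted = [-10, -2, 1, 4, 5, 9, 11, 15, 20, 21]
New median = 7
Delta = 7 - 5 = 2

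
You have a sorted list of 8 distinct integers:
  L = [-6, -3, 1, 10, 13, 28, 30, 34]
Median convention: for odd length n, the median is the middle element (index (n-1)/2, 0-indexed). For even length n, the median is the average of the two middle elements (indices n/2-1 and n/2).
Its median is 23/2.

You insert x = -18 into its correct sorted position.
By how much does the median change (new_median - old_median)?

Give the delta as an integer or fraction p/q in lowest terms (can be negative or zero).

Old median = 23/2
After inserting x = -18: new sorted = [-18, -6, -3, 1, 10, 13, 28, 30, 34]
New median = 10
Delta = 10 - 23/2 = -3/2

Answer: -3/2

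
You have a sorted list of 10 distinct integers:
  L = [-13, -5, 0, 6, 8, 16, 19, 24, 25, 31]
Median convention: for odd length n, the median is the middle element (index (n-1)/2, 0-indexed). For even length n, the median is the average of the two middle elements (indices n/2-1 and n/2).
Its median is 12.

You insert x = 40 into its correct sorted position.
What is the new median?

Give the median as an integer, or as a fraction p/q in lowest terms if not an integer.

Old list (sorted, length 10): [-13, -5, 0, 6, 8, 16, 19, 24, 25, 31]
Old median = 12
Insert x = 40
Old length even (10). Middle pair: indices 4,5 = 8,16.
New length odd (11). New median = single middle element.
x = 40: 10 elements are < x, 0 elements are > x.
New sorted list: [-13, -5, 0, 6, 8, 16, 19, 24, 25, 31, 40]
New median = 16

Answer: 16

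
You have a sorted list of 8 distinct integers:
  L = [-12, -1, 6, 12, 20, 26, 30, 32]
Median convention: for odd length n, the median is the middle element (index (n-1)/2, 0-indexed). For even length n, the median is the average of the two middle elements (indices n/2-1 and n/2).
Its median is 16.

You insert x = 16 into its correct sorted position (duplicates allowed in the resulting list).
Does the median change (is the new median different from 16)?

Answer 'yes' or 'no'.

Old median = 16
Insert x = 16
New median = 16
Changed? no

Answer: no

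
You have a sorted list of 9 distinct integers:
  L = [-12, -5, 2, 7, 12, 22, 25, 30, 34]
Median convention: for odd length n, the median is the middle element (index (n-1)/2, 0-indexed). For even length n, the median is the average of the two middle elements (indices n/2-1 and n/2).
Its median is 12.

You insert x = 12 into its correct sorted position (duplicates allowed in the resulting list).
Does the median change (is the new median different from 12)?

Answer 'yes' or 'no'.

Old median = 12
Insert x = 12
New median = 12
Changed? no

Answer: no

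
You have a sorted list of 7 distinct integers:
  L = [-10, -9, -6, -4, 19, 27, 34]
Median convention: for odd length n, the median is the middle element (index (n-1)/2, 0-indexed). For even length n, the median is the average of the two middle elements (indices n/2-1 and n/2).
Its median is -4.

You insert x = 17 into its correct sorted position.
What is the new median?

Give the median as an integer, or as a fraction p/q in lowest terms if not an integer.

Old list (sorted, length 7): [-10, -9, -6, -4, 19, 27, 34]
Old median = -4
Insert x = 17
Old length odd (7). Middle was index 3 = -4.
New length even (8). New median = avg of two middle elements.
x = 17: 4 elements are < x, 3 elements are > x.
New sorted list: [-10, -9, -6, -4, 17, 19, 27, 34]
New median = 13/2

Answer: 13/2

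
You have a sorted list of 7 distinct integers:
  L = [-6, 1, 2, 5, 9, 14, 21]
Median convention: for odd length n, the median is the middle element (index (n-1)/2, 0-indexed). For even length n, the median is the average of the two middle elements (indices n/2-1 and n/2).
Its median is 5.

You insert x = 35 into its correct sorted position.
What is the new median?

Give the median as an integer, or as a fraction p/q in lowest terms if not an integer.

Answer: 7

Derivation:
Old list (sorted, length 7): [-6, 1, 2, 5, 9, 14, 21]
Old median = 5
Insert x = 35
Old length odd (7). Middle was index 3 = 5.
New length even (8). New median = avg of two middle elements.
x = 35: 7 elements are < x, 0 elements are > x.
New sorted list: [-6, 1, 2, 5, 9, 14, 21, 35]
New median = 7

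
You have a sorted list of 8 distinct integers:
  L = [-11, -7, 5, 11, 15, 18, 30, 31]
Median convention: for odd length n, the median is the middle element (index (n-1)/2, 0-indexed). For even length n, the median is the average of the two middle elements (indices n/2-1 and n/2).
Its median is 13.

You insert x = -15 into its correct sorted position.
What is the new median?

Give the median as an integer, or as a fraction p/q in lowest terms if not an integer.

Answer: 11

Derivation:
Old list (sorted, length 8): [-11, -7, 5, 11, 15, 18, 30, 31]
Old median = 13
Insert x = -15
Old length even (8). Middle pair: indices 3,4 = 11,15.
New length odd (9). New median = single middle element.
x = -15: 0 elements are < x, 8 elements are > x.
New sorted list: [-15, -11, -7, 5, 11, 15, 18, 30, 31]
New median = 11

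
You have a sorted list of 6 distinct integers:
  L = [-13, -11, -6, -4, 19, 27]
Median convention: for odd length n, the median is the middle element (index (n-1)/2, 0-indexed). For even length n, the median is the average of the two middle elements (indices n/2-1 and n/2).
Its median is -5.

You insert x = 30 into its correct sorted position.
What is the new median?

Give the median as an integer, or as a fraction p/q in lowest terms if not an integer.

Old list (sorted, length 6): [-13, -11, -6, -4, 19, 27]
Old median = -5
Insert x = 30
Old length even (6). Middle pair: indices 2,3 = -6,-4.
New length odd (7). New median = single middle element.
x = 30: 6 elements are < x, 0 elements are > x.
New sorted list: [-13, -11, -6, -4, 19, 27, 30]
New median = -4

Answer: -4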